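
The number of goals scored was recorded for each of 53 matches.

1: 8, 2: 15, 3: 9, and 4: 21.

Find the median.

Cumulative frequencies: 8, 23, 32, 53
n = 53, so the median is the value in position (n+1)/2 = 27.
Position 27 falls at value 3.

3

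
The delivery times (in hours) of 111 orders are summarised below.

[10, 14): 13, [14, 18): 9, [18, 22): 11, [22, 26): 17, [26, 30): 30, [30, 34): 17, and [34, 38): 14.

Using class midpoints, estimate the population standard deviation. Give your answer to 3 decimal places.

Midpoints: 12, 16, 20, 24, 28, 32, 36
n = 111, Σfm = 2816, mean = 25.3694
Σfm² = 77440
Σf(m − x̄)² = Σfm² − (Σfm)²/n = 77440 − 2816²/111 = 5999.8559
Population variance = 5999.8559 / 111 = 54.0528
Standard deviation = √54.0528 = 7.3521

7.352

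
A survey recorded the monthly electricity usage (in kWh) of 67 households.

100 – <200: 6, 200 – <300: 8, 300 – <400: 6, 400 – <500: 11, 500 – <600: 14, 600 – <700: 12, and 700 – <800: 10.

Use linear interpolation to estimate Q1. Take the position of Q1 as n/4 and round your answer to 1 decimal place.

345.8

Cumulative frequencies: 6, 14, 20, 31, 45, 57, 67
n = 67; position = n/4 = 16.75.
This falls in the class 300 – <400: L = 300, F = 14, f = 6, h = 100.
Lower quartile ≈ 300 + ((16.75 − 14) / 6) × 100 = 345.8333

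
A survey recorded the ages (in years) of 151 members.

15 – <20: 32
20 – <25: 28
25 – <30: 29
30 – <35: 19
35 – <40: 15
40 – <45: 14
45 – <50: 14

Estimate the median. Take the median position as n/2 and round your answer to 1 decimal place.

Cumulative frequencies: 32, 60, 89, 108, 123, 137, 151
n = 151; position = n/2 = 75.5.
This falls in the class 25 – <30: L = 25, F = 60, f = 29, h = 5.
Median ≈ 25 + ((75.5 − 60) / 29) × 5 = 27.6724

27.7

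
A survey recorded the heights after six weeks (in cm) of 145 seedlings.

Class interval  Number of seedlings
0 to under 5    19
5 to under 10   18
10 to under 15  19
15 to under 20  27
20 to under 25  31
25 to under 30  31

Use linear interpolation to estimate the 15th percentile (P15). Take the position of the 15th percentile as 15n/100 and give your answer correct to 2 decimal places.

5.76

Cumulative frequencies: 19, 37, 56, 83, 114, 145
n = 145; position = 15n/100 = 21.75.
This falls in the class 5 to under 10: L = 5, F = 19, f = 18, h = 5.
15th percentile ≈ 5 + ((21.75 − 19) / 18) × 5 = 5.7639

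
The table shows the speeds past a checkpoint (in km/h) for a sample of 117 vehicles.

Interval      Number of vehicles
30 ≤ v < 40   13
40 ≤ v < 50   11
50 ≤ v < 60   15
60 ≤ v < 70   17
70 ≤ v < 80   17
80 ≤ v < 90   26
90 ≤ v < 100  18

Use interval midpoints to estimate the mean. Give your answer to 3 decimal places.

Midpoints: 35, 45, 55, 65, 75, 85, 95
Σfm = 13×35 + 11×45 + 15×55 + 17×65 + 17×75 + 26×85 + 18×95 = 8075
n = Σf = 117
Mean = 8075 / 117 = 69.0171

69.017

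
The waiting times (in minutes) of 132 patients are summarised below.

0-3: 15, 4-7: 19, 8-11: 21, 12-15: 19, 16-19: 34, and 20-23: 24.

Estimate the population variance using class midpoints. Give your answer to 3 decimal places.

Midpoints: 1.5, 5.5, 9.5, 13.5, 17.5, 21.5
n = 132, Σfm = 1694, mean = 12.8333
Σfm² = 27473
Σf(m − x̄)² = Σfm² − (Σfm)²/n = 27473 − 1694²/132 = 5733.3333
Population variance = 5733.3333 / 132 = 43.4343

43.434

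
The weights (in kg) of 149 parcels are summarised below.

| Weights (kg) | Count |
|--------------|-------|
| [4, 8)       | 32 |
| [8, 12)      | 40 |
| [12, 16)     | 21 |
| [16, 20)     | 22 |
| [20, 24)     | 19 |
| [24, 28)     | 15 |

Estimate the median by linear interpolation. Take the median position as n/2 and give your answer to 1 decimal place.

Cumulative frequencies: 32, 72, 93, 115, 134, 149
n = 149; position = n/2 = 74.5.
This falls in the class [12, 16): L = 12, F = 72, f = 21, h = 4.
Median ≈ 12 + ((74.5 − 72) / 21) × 4 = 12.4762

12.5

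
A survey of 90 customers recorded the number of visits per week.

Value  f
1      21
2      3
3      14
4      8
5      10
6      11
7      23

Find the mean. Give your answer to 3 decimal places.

4.200

Values: 1, 2, 3, 4, 5, 6, 7
Σfx = 21×1 + 3×2 + 14×3 + 8×4 + 10×5 + 11×6 + 23×7 = 378
n = Σf = 90
Mean = 378 / 90 = 4.2000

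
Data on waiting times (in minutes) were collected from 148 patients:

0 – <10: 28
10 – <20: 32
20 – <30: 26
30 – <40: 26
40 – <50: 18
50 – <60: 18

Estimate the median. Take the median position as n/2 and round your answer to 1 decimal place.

25.4

Cumulative frequencies: 28, 60, 86, 112, 130, 148
n = 148; position = n/2 = 74.
This falls in the class 20 – <30: L = 20, F = 60, f = 26, h = 10.
Median ≈ 20 + ((74 − 60) / 26) × 10 = 25.3846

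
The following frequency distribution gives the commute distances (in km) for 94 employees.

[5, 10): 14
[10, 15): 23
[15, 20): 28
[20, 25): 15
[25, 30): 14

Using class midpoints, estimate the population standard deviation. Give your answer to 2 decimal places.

6.30

Midpoints: 7.5, 12.5, 17.5, 22.5, 27.5
n = 94, Σfm = 1605, mean = 17.0745
Σfm² = 31137.5
Σf(m − x̄)² = Σfm² − (Σfm)²/n = 31137.5 − 1605²/94 = 3732.9787
Population variance = 3732.9787 / 94 = 39.7125
Standard deviation = √39.7125 = 6.3018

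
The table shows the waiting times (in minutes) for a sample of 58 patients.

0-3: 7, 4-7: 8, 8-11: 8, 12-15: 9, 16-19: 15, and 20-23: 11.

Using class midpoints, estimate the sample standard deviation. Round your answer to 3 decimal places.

Midpoints: 1.5, 5.5, 9.5, 13.5, 17.5, 21.5
n = 58, Σfm = 751, mean = 12.9483
Σfm² = 12298.5
Σf(m − x̄)² = Σfm² − (Σfm)²/n = 12298.5 − 751²/58 = 2574.3448
Sample variance = 2574.3448 / 57 = 45.1639
Standard deviation = √45.1639 = 6.7204

6.720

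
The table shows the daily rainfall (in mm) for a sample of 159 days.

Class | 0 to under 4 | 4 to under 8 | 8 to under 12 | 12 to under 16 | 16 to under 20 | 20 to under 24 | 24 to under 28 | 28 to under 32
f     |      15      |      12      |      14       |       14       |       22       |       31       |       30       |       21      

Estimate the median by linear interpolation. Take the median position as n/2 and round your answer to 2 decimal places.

20.32

Cumulative frequencies: 15, 27, 41, 55, 77, 108, 138, 159
n = 159; position = n/2 = 79.5.
This falls in the class 20 to under 24: L = 20, F = 77, f = 31, h = 4.
Median ≈ 20 + ((79.5 − 77) / 31) × 4 = 20.3226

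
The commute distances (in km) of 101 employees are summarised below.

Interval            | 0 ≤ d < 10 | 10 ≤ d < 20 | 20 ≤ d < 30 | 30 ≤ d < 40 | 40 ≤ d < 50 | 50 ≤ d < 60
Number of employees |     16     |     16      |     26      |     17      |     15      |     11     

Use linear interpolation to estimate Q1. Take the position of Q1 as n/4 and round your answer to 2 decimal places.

Cumulative frequencies: 16, 32, 58, 75, 90, 101
n = 101; position = n/4 = 25.25.
This falls in the class 10 ≤ d < 20: L = 10, F = 16, f = 16, h = 10.
Lower quartile ≈ 10 + ((25.25 − 16) / 16) × 10 = 15.7812

15.78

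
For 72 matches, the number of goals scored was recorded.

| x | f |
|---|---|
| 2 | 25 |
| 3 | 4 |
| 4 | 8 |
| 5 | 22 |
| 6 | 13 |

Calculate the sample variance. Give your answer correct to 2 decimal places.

Values: 2, 3, 4, 5, 6
n = 72, Σfx = 282, mean = 3.9167
Σfx² = 1282
Σf(x − x̄)² = Σfx² − (Σfx)²/n = 1282 − 282²/72 = 177.5000
Sample variance = 177.5000 / 71 = 2.5000

2.50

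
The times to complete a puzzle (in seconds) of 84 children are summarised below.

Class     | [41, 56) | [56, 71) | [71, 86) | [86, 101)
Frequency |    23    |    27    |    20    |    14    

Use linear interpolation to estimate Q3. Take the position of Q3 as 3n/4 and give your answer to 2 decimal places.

80.75

Cumulative frequencies: 23, 50, 70, 84
n = 84; position = 3n/4 = 63.
This falls in the class [71, 86): L = 71, F = 50, f = 20, h = 15.
Upper quartile ≈ 71 + ((63 − 50) / 20) × 15 = 80.7500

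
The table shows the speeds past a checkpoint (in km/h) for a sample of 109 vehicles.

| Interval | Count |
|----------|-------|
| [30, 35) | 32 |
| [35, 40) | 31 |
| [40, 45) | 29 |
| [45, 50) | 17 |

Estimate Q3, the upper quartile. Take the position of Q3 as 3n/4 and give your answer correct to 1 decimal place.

43.2

Cumulative frequencies: 32, 63, 92, 109
n = 109; position = 3n/4 = 81.75.
This falls in the class [40, 45): L = 40, F = 63, f = 29, h = 5.
Upper quartile ≈ 40 + ((81.75 − 63) / 29) × 5 = 43.2328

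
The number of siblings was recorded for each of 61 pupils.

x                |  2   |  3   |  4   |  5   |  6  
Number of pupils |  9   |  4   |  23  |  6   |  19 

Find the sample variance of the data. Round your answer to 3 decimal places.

1.901

Values: 2, 3, 4, 5, 6
n = 61, Σfx = 266, mean = 4.3607
Σfx² = 1274
Σf(x − x̄)² = Σfx² − (Σfx)²/n = 1274 − 266²/61 = 114.0656
Sample variance = 114.0656 / 60 = 1.9011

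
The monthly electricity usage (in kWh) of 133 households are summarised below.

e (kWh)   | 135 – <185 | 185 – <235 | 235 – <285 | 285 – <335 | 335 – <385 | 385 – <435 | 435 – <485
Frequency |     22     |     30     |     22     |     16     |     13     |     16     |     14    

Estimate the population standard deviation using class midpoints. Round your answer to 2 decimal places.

Midpoints: 160, 210, 260, 310, 360, 410, 460
n = 133, Σfm = 38180, mean = 287.0677
Σfm² = 12247800
Σf(m − x̄)² = Σfm² − (Σfm)²/n = 12247800 − 38180²/133 = 1287556.3910
Population variance = 1287556.3910 / 133 = 9680.8751
Standard deviation = √9680.8751 = 98.3914

98.39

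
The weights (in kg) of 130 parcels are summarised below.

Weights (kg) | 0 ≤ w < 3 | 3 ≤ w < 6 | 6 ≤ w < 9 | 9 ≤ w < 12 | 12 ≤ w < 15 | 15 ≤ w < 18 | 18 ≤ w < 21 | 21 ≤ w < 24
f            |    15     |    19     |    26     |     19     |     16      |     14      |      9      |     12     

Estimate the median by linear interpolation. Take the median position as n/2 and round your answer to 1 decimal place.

9.8

Cumulative frequencies: 15, 34, 60, 79, 95, 109, 118, 130
n = 130; position = n/2 = 65.
This falls in the class 9 ≤ w < 12: L = 9, F = 60, f = 19, h = 3.
Median ≈ 9 + ((65 − 60) / 19) × 3 = 9.7895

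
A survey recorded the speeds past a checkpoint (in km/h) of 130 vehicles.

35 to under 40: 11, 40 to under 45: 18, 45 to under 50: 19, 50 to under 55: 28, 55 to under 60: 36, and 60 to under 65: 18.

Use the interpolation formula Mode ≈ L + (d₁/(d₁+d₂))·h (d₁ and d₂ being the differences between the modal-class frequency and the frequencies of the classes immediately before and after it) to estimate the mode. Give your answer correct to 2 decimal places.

56.54

Modal class: 55 to under 60 (highest frequency 36).
d₁ = 36 − 28 = 8, d₂ = 36 − 18 = 18
Mode ≈ 55 + (8/(8+18)) × 5 = 55 + 1.5385 = 56.5385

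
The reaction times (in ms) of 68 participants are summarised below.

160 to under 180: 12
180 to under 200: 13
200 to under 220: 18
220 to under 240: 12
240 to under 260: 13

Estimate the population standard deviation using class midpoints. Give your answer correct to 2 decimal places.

27.11

Midpoints: 170, 190, 210, 230, 250
n = 68, Σfm = 14300, mean = 210.2941
Σfm² = 3057200
Σf(m − x̄)² = Σfm² − (Σfm)²/n = 3057200 − 14300²/68 = 49994.1176
Population variance = 49994.1176 / 68 = 735.2076
Standard deviation = √735.2076 = 27.1147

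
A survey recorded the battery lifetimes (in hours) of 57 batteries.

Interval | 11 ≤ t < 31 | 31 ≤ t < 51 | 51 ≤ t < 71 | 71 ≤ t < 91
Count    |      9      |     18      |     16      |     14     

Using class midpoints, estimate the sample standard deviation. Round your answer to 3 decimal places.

20.617

Midpoints: 21, 41, 61, 81
n = 57, Σfm = 3037, mean = 53.2807
Σfm² = 185617
Σf(m − x̄)² = Σfm² − (Σfm)²/n = 185617 − 3037²/57 = 23803.5088
Sample variance = 23803.5088 / 56 = 425.0627
Standard deviation = √425.0627 = 20.6170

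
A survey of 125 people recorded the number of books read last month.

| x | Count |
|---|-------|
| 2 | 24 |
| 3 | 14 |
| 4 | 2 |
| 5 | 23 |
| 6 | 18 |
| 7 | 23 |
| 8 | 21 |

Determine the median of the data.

5

Cumulative frequencies: 24, 38, 40, 63, 81, 104, 125
n = 125, so the median is the value in position (n+1)/2 = 63.
Position 63 falls at value 5.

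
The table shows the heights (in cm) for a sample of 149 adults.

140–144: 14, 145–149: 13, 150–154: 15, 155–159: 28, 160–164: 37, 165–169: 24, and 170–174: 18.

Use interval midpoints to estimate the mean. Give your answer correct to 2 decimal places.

158.88

Midpoints: 142, 147, 152, 157, 162, 167, 172
Σfm = 14×142 + 13×147 + 15×152 + 28×157 + 37×162 + 24×167 + 18×172 = 23673
n = Σf = 149
Mean = 23673 / 149 = 158.8792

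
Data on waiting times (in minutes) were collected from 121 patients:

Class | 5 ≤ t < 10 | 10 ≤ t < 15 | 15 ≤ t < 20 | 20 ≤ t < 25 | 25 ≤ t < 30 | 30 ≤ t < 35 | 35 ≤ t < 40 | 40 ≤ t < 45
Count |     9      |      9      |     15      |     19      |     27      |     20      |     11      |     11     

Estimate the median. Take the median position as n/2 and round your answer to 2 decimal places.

26.57

Cumulative frequencies: 9, 18, 33, 52, 79, 99, 110, 121
n = 121; position = n/2 = 60.5.
This falls in the class 25 ≤ t < 30: L = 25, F = 52, f = 27, h = 5.
Median ≈ 25 + ((60.5 − 52) / 27) × 5 = 26.5741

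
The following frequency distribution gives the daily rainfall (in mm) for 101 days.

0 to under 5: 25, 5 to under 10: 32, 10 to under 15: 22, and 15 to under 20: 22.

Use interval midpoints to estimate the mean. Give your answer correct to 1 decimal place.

9.5

Midpoints: 2.5, 7.5, 12.5, 17.5
Σfm = 25×2.5 + 32×7.5 + 22×12.5 + 22×17.5 = 962.5
n = Σf = 101
Mean = 962.5 / 101 = 9.5297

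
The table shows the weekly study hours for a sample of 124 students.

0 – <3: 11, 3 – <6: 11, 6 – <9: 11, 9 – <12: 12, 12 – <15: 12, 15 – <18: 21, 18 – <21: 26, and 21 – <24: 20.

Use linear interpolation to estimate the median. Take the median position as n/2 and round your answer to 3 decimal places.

Cumulative frequencies: 11, 22, 33, 45, 57, 78, 104, 124
n = 124; position = n/2 = 62.
This falls in the class 15 – <18: L = 15, F = 57, f = 21, h = 3.
Median ≈ 15 + ((62 − 57) / 21) × 3 = 15.7143

15.714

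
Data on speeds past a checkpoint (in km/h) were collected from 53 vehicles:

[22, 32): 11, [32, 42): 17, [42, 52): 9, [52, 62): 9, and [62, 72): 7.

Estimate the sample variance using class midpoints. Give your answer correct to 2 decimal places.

Midpoints: 27, 37, 47, 57, 67
n = 53, Σfm = 2331, mean = 43.9811
Σfm² = 111837
Σf(m − x̄)² = Σfm² − (Σfm)²/n = 111837 − 2331²/53 = 9316.9811
Sample variance = 9316.9811 / 52 = 179.1727

179.17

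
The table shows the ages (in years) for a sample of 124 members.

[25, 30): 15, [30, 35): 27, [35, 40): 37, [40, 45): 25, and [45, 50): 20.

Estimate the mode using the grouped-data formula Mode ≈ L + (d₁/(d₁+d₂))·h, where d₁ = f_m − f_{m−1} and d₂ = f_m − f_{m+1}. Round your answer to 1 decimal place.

Modal class: [35, 40) (highest frequency 37).
d₁ = 37 − 27 = 10, d₂ = 37 − 25 = 12
Mode ≈ 35 + (10/(10+12)) × 5 = 35 + 2.2727 = 37.2727

37.3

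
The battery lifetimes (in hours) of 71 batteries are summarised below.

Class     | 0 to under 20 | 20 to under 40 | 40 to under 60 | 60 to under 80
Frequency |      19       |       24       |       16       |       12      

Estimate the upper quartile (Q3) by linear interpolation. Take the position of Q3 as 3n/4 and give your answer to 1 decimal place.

Cumulative frequencies: 19, 43, 59, 71
n = 71; position = 3n/4 = 53.25.
This falls in the class 40 to under 60: L = 40, F = 43, f = 16, h = 20.
Upper quartile ≈ 40 + ((53.25 − 43) / 16) × 20 = 52.8125

52.8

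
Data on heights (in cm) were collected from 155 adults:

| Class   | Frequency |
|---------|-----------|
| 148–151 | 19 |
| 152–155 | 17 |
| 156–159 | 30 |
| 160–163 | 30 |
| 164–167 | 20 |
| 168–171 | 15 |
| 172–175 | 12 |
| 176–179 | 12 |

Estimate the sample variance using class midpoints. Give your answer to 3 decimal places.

67.315

Midpoints: 149.5, 153.5, 157.5, 161.5, 165.5, 169.5, 173.5, 177.5
n = 155, Σfm = 25084.5, mean = 161.8355
Σfm² = 4069928.75
Σf(m − x̄)² = Σfm² − (Σfm)²/n = 4069928.75 − 25084.5²/155 = 10366.5548
Sample variance = 10366.5548 / 154 = 67.3153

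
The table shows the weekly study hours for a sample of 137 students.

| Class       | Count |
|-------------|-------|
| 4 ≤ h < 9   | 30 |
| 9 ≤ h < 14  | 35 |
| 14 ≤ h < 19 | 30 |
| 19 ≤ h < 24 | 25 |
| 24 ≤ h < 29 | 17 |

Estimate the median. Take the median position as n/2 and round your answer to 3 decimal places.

14.583

Cumulative frequencies: 30, 65, 95, 120, 137
n = 137; position = n/2 = 68.5.
This falls in the class 14 ≤ h < 19: L = 14, F = 65, f = 30, h = 5.
Median ≈ 14 + ((68.5 − 65) / 30) × 5 = 14.5833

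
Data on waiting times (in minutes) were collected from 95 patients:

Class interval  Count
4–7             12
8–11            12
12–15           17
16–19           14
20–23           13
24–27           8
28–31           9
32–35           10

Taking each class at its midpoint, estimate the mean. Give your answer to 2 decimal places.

18.30

Midpoints: 5.5, 9.5, 13.5, 17.5, 21.5, 25.5, 29.5, 33.5
Σfm = 12×5.5 + 12×9.5 + 17×13.5 + 14×17.5 + 13×21.5 + 8×25.5 + 9×29.5 + 10×33.5 = 1738.5
n = Σf = 95
Mean = 1738.5 / 95 = 18.3000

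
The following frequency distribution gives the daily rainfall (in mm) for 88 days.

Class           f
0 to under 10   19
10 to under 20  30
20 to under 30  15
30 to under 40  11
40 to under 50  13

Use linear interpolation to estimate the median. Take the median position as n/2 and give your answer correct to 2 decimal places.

18.33

Cumulative frequencies: 19, 49, 64, 75, 88
n = 88; position = n/2 = 44.
This falls in the class 10 to under 20: L = 10, F = 19, f = 30, h = 10.
Median ≈ 10 + ((44 − 19) / 30) × 10 = 18.3333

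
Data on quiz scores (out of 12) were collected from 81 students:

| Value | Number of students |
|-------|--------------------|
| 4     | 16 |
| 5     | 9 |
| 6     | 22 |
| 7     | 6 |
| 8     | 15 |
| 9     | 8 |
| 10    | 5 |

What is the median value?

Cumulative frequencies: 16, 25, 47, 53, 68, 76, 81
n = 81, so the median is the value in position (n+1)/2 = 41.
Position 41 falls at value 6.

6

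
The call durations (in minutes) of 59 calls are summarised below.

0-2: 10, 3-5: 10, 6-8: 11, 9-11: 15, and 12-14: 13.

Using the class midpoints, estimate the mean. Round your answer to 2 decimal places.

7.56

Midpoints: 1, 4, 7, 10, 13
Σfm = 10×1 + 10×4 + 11×7 + 15×10 + 13×13 = 446
n = Σf = 59
Mean = 446 / 59 = 7.5593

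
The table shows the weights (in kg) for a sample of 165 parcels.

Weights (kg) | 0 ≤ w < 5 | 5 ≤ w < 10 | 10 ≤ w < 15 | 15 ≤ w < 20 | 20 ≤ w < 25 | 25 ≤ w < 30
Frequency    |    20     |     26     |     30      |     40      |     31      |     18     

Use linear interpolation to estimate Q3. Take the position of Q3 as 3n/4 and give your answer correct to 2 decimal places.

21.25

Cumulative frequencies: 20, 46, 76, 116, 147, 165
n = 165; position = 3n/4 = 123.75.
This falls in the class 20 ≤ w < 25: L = 20, F = 116, f = 31, h = 5.
Upper quartile ≈ 20 + ((123.75 − 116) / 31) × 5 = 21.2500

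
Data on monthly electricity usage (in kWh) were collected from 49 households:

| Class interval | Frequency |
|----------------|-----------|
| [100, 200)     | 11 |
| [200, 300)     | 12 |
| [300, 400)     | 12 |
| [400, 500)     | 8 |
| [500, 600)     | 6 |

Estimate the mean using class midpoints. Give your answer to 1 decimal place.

Midpoints: 150, 250, 350, 450, 550
Σfm = 11×150 + 12×250 + 12×350 + 8×450 + 6×550 = 15750
n = Σf = 49
Mean = 15750 / 49 = 321.4286

321.4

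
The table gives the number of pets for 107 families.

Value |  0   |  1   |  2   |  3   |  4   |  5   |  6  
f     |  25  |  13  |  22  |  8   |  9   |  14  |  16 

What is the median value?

2

Cumulative frequencies: 25, 38, 60, 68, 77, 91, 107
n = 107, so the median is the value in position (n+1)/2 = 54.
Position 54 falls at value 2.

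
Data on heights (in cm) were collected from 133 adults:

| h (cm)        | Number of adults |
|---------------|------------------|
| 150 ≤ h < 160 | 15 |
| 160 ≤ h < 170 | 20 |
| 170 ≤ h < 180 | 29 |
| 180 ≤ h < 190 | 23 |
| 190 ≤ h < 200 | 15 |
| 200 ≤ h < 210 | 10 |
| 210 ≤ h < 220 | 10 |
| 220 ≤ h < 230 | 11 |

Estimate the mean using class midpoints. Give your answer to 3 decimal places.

184.624

Midpoints: 155, 165, 175, 185, 195, 205, 215, 225
Σfm = 15×155 + 20×165 + 29×175 + 23×185 + 15×195 + 10×205 + 10×215 + 11×225 = 24555
n = Σf = 133
Mean = 24555 / 133 = 184.6241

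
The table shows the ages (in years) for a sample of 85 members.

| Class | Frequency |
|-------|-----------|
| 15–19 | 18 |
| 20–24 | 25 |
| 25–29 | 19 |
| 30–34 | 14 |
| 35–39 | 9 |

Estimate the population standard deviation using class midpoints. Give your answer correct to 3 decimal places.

6.350

Midpoints: 17, 22, 27, 32, 37
n = 85, Σfm = 2150, mean = 25.2941
Σfm² = 57810
Σf(m − x̄)² = Σfm² − (Σfm)²/n = 57810 − 2150²/85 = 3427.6471
Population variance = 3427.6471 / 85 = 40.3253
Standard deviation = √40.3253 = 6.3502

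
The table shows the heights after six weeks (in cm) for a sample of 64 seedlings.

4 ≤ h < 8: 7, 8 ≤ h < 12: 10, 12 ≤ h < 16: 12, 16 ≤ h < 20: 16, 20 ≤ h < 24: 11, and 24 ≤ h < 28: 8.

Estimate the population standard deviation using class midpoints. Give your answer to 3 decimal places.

6.071

Midpoints: 6, 10, 14, 18, 22, 26
n = 64, Σfm = 1048, mean = 16.3750
Σfm² = 19520
Σf(m − x̄)² = Σfm² − (Σfm)²/n = 19520 − 1048²/64 = 2359.0000
Population variance = 2359.0000 / 64 = 36.8594
Standard deviation = √36.8594 = 6.0712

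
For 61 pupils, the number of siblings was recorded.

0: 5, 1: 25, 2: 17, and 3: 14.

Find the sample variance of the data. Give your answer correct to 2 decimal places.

0.86

Values: 0, 1, 2, 3
n = 61, Σfx = 101, mean = 1.6557
Σfx² = 219
Σf(x − x̄)² = Σfx² − (Σfx)²/n = 219 − 101²/61 = 51.7705
Sample variance = 51.7705 / 60 = 0.8628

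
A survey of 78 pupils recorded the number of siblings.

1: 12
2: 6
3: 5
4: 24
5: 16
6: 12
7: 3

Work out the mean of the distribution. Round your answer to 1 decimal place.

Values: 1, 2, 3, 4, 5, 6, 7
Σfx = 12×1 + 6×2 + 5×3 + 24×4 + 16×5 + 12×6 + 3×7 = 308
n = Σf = 78
Mean = 308 / 78 = 3.9487

3.9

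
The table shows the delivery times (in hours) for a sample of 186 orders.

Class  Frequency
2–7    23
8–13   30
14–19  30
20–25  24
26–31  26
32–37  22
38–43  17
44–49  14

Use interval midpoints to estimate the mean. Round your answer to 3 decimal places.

Midpoints: 4.5, 10.5, 16.5, 22.5, 28.5, 34.5, 40.5, 46.5
Σfm = 23×4.5 + 30×10.5 + 30×16.5 + 24×22.5 + 26×28.5 + 22×34.5 + 17×40.5 + 14×46.5 = 4293
n = Σf = 186
Mean = 4293 / 186 = 23.0806

23.081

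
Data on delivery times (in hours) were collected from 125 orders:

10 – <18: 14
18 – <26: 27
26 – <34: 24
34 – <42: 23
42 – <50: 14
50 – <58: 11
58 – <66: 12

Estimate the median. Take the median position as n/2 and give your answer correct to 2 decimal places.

Cumulative frequencies: 14, 41, 65, 88, 102, 113, 125
n = 125; position = n/2 = 62.5.
This falls in the class 26 – <34: L = 26, F = 41, f = 24, h = 8.
Median ≈ 26 + ((62.5 − 41) / 24) × 8 = 33.1667

33.17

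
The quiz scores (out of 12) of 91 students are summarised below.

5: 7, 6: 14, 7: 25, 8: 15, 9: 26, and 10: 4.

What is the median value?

Cumulative frequencies: 7, 21, 46, 61, 87, 91
n = 91, so the median is the value in position (n+1)/2 = 46.
Position 46 falls at value 7.

7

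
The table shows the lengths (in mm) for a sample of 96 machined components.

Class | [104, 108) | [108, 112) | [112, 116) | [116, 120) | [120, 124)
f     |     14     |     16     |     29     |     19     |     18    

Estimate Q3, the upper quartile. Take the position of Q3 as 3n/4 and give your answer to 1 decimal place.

118.7

Cumulative frequencies: 14, 30, 59, 78, 96
n = 96; position = 3n/4 = 72.
This falls in the class [116, 120): L = 116, F = 59, f = 19, h = 4.
Upper quartile ≈ 116 + ((72 − 59) / 19) × 4 = 118.7368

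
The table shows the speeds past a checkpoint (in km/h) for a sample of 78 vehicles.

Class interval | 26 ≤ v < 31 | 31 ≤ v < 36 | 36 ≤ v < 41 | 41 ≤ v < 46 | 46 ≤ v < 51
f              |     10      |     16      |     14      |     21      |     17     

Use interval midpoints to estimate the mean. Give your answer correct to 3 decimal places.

39.718

Midpoints: 28.5, 33.5, 38.5, 43.5, 48.5
Σfm = 10×28.5 + 16×33.5 + 14×38.5 + 21×43.5 + 17×48.5 = 3098
n = Σf = 78
Mean = 3098 / 78 = 39.7179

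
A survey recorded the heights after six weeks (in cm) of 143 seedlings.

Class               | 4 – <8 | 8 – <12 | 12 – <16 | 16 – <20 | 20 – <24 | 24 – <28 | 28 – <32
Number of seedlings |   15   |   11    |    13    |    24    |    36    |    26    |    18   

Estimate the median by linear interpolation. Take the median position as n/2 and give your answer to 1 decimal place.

Cumulative frequencies: 15, 26, 39, 63, 99, 125, 143
n = 143; position = n/2 = 71.5.
This falls in the class 20 – <24: L = 20, F = 63, f = 36, h = 4.
Median ≈ 20 + ((71.5 − 63) / 36) × 4 = 20.9444

20.9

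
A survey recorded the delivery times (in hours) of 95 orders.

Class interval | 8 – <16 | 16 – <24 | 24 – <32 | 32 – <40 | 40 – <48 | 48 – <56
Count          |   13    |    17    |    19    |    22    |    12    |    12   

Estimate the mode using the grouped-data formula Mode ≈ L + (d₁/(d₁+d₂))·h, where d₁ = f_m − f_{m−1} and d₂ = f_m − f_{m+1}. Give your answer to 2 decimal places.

Modal class: 32 – <40 (highest frequency 22).
d₁ = 22 − 19 = 3, d₂ = 22 − 12 = 10
Mode ≈ 32 + (3/(3+10)) × 8 = 32 + 1.8462 = 33.8462

33.85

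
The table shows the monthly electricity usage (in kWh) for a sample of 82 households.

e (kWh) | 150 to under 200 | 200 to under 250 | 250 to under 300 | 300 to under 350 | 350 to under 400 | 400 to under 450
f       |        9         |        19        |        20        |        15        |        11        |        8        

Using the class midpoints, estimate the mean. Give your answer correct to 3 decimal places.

Midpoints: 175, 225, 275, 325, 375, 425
Σfm = 9×175 + 19×225 + 20×275 + 15×325 + 11×375 + 8×425 = 23750
n = Σf = 82
Mean = 23750 / 82 = 289.6341

289.634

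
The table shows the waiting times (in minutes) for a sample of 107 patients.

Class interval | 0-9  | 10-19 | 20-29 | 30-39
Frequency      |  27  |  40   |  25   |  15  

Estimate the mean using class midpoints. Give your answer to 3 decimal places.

17.117

Midpoints: 4.5, 14.5, 24.5, 34.5
Σfm = 27×4.5 + 40×14.5 + 25×24.5 + 15×34.5 = 1831.5
n = Σf = 107
Mean = 1831.5 / 107 = 17.1168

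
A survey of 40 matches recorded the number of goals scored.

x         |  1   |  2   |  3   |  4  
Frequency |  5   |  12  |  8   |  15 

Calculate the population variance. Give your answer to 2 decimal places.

Values: 1, 2, 3, 4
n = 40, Σfx = 113, mean = 2.8250
Σfx² = 365
Σf(x − x̄)² = Σfx² − (Σfx)²/n = 365 − 113²/40 = 45.7750
Population variance = 45.7750 / 40 = 1.1444

1.14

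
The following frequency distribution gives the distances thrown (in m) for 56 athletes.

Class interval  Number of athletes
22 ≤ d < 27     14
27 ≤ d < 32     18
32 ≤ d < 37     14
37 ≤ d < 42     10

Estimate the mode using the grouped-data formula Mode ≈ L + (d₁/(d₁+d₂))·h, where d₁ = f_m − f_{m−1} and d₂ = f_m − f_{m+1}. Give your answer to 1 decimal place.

29.5

Modal class: 27 ≤ d < 32 (highest frequency 18).
d₁ = 18 − 14 = 4, d₂ = 18 − 14 = 4
Mode ≈ 27 + (4/(4+4)) × 5 = 27 + 2.5000 = 29.5000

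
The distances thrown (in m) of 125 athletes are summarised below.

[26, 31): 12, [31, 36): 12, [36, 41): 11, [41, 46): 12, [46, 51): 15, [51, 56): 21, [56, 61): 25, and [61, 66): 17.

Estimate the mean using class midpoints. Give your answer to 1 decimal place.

Midpoints: 28.5, 33.5, 38.5, 43.5, 48.5, 53.5, 58.5, 63.5
Σfm = 12×28.5 + 12×33.5 + 11×38.5 + 12×43.5 + 15×48.5 + 21×53.5 + 25×58.5 + 17×63.5 = 6082.5
n = Σf = 125
Mean = 6082.5 / 125 = 48.6600

48.7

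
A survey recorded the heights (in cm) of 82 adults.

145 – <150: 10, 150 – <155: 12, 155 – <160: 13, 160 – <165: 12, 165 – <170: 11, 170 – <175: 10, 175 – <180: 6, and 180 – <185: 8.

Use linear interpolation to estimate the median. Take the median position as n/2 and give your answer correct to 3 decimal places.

Cumulative frequencies: 10, 22, 35, 47, 58, 68, 74, 82
n = 82; position = n/2 = 41.
This falls in the class 160 – <165: L = 160, F = 35, f = 12, h = 5.
Median ≈ 160 + ((41 − 35) / 12) × 5 = 162.5000

162.500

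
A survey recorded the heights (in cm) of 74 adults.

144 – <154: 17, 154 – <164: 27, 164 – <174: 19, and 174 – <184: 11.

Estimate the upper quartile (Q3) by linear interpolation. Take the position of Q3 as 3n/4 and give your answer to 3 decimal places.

170.053

Cumulative frequencies: 17, 44, 63, 74
n = 74; position = 3n/4 = 55.5.
This falls in the class 164 – <174: L = 164, F = 44, f = 19, h = 10.
Upper quartile ≈ 164 + ((55.5 − 44) / 19) × 10 = 170.0526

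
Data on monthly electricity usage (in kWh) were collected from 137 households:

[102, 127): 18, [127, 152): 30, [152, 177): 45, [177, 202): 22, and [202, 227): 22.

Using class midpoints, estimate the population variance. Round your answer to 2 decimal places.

967.15

Midpoints: 114.5, 139.5, 164.5, 189.5, 214.5
n = 137, Σfm = 22536.5, mean = 164.5000
Σfm² = 3839754.25
Σf(m − x̄)² = Σfm² − (Σfm)²/n = 3839754.25 − 22536.5²/137 = 132500.0000
Population variance = 132500.0000 / 137 = 967.1533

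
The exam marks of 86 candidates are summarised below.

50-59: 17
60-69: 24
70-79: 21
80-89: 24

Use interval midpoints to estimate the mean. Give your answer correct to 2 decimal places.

Midpoints: 54.5, 64.5, 74.5, 84.5
Σfm = 17×54.5 + 24×64.5 + 21×74.5 + 24×84.5 = 6067
n = Σf = 86
Mean = 6067 / 86 = 70.5465

70.55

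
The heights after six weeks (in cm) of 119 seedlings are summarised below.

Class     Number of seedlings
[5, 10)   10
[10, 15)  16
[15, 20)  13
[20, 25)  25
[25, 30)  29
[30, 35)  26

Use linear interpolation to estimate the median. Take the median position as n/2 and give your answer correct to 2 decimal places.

24.10

Cumulative frequencies: 10, 26, 39, 64, 93, 119
n = 119; position = n/2 = 59.5.
This falls in the class [20, 25): L = 20, F = 39, f = 25, h = 5.
Median ≈ 20 + ((59.5 − 39) / 25) × 5 = 24.1000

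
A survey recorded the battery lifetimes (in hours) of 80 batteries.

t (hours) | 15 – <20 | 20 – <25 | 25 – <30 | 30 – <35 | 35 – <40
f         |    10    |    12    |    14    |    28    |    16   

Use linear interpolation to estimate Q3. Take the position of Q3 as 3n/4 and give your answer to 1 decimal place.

Cumulative frequencies: 10, 22, 36, 64, 80
n = 80; position = 3n/4 = 60.
This falls in the class 30 – <35: L = 30, F = 36, f = 28, h = 5.
Upper quartile ≈ 30 + ((60 − 36) / 28) × 5 = 34.2857

34.3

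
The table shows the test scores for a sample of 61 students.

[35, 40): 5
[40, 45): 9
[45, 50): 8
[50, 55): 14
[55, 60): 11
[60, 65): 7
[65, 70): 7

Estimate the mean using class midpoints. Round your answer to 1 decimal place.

52.9

Midpoints: 37.5, 42.5, 47.5, 52.5, 57.5, 62.5, 67.5
Σfm = 5×37.5 + 9×42.5 + 8×47.5 + 14×52.5 + 11×57.5 + 7×62.5 + 7×67.5 = 3227.5
n = Σf = 61
Mean = 3227.5 / 61 = 52.9098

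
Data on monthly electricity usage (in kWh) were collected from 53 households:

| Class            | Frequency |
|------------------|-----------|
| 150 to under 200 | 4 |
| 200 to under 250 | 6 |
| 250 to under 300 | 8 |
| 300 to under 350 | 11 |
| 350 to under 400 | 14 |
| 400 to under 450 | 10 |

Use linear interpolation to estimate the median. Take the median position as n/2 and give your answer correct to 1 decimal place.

338.6

Cumulative frequencies: 4, 10, 18, 29, 43, 53
n = 53; position = n/2 = 26.5.
This falls in the class 300 to under 350: L = 300, F = 18, f = 11, h = 50.
Median ≈ 300 + ((26.5 − 18) / 11) × 50 = 338.6364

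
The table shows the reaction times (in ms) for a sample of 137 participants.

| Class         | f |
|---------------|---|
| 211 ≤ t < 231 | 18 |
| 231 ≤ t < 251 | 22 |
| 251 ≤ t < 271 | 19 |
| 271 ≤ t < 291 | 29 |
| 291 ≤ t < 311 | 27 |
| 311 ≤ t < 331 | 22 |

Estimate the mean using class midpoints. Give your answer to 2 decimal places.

274.28

Midpoints: 221, 241, 261, 281, 301, 321
Σfm = 18×221 + 22×241 + 19×261 + 29×281 + 27×301 + 22×321 = 37577
n = Σf = 137
Mean = 37577 / 137 = 274.2847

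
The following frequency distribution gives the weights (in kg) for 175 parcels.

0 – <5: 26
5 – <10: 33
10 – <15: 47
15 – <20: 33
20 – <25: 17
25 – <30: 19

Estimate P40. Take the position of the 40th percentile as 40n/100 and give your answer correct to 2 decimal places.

11.17

Cumulative frequencies: 26, 59, 106, 139, 156, 175
n = 175; position = 40n/100 = 70.
This falls in the class 10 – <15: L = 10, F = 59, f = 47, h = 5.
40th percentile ≈ 10 + ((70 − 59) / 47) × 5 = 11.1702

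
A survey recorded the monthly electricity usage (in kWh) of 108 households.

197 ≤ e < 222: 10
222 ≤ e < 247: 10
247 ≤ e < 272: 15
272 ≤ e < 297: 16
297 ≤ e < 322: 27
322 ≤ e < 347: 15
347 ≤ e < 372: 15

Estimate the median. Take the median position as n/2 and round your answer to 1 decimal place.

Cumulative frequencies: 10, 20, 35, 51, 78, 93, 108
n = 108; position = n/2 = 54.
This falls in the class 297 ≤ e < 322: L = 297, F = 51, f = 27, h = 25.
Median ≈ 297 + ((54 − 51) / 27) × 25 = 299.7778

299.8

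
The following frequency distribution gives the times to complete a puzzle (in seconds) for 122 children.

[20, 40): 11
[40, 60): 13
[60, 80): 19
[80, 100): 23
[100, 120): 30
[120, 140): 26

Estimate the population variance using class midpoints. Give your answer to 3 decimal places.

996.291

Midpoints: 30, 50, 70, 90, 110, 130
n = 122, Σfm = 11060, mean = 90.6557
Σfm² = 1124200
Σf(m − x̄)² = Σfm² − (Σfm)²/n = 1124200 − 11060²/122 = 121547.5410
Population variance = 121547.5410 / 122 = 996.2913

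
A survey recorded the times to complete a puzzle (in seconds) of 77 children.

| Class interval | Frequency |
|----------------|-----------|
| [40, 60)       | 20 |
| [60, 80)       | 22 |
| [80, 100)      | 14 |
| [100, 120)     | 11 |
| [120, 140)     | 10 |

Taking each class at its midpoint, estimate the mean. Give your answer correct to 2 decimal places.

81.95

Midpoints: 50, 70, 90, 110, 130
Σfm = 20×50 + 22×70 + 14×90 + 11×110 + 10×130 = 6310
n = Σf = 77
Mean = 6310 / 77 = 81.9481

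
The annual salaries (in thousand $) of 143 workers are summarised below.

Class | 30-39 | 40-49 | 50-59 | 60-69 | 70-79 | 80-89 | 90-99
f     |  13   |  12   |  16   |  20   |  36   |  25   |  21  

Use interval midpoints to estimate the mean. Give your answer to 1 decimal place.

Midpoints: 34.5, 44.5, 54.5, 64.5, 74.5, 84.5, 94.5
Σfm = 13×34.5 + 12×44.5 + 16×54.5 + 20×64.5 + 36×74.5 + 25×84.5 + 21×94.5 = 9923.5
n = Σf = 143
Mean = 9923.5 / 143 = 69.3951

69.4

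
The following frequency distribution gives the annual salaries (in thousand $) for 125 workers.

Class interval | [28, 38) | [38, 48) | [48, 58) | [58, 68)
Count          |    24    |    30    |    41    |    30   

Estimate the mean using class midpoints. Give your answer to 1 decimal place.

49.2

Midpoints: 33, 43, 53, 63
Σfm = 24×33 + 30×43 + 41×53 + 30×63 = 6145
n = Σf = 125
Mean = 6145 / 125 = 49.1600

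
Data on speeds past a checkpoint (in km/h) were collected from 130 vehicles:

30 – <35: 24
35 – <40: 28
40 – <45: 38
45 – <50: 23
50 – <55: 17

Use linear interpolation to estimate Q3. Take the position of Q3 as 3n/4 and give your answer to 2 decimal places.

46.63

Cumulative frequencies: 24, 52, 90, 113, 130
n = 130; position = 3n/4 = 97.5.
This falls in the class 45 – <50: L = 45, F = 90, f = 23, h = 5.
Upper quartile ≈ 45 + ((97.5 − 90) / 23) × 5 = 46.6304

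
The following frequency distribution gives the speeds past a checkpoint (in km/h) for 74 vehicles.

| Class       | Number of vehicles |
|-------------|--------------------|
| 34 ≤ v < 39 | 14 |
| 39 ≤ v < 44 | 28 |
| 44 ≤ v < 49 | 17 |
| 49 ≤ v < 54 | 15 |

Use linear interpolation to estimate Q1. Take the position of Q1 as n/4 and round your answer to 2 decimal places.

Cumulative frequencies: 14, 42, 59, 74
n = 74; position = n/4 = 18.5.
This falls in the class 39 ≤ v < 44: L = 39, F = 14, f = 28, h = 5.
Lower quartile ≈ 39 + ((18.5 − 14) / 28) × 5 = 39.8036

39.80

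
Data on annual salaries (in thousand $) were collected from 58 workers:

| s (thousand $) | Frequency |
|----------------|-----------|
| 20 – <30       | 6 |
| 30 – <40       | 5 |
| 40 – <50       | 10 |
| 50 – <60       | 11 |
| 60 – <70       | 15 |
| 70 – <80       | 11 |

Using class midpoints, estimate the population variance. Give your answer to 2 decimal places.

Midpoints: 25, 35, 45, 55, 65, 75
n = 58, Σfm = 3180, mean = 54.8276
Σfm² = 188650
Σf(m − x̄)² = Σfm² − (Σfm)²/n = 188650 − 3180²/58 = 14298.2759
Population variance = 14298.2759 / 58 = 246.5220

246.52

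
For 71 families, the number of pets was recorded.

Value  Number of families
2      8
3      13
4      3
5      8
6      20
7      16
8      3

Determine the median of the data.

6

Cumulative frequencies: 8, 21, 24, 32, 52, 68, 71
n = 71, so the median is the value in position (n+1)/2 = 36.
Position 36 falls at value 6.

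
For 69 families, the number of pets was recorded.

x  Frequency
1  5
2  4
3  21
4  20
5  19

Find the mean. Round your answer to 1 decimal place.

Values: 1, 2, 3, 4, 5
Σfx = 5×1 + 4×2 + 21×3 + 20×4 + 19×5 = 251
n = Σf = 69
Mean = 251 / 69 = 3.6377

3.6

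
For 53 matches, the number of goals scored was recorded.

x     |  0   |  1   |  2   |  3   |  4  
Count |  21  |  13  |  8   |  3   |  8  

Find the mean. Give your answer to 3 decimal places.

1.321

Values: 0, 1, 2, 3, 4
Σfx = 21×0 + 13×1 + 8×2 + 3×3 + 8×4 = 70
n = Σf = 53
Mean = 70 / 53 = 1.3208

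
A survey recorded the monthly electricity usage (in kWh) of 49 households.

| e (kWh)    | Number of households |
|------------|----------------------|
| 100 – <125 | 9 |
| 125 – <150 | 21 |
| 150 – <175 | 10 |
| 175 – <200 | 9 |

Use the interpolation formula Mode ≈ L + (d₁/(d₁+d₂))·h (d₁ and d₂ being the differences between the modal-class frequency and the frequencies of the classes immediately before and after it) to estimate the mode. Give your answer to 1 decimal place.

138.0

Modal class: 125 – <150 (highest frequency 21).
d₁ = 21 − 9 = 12, d₂ = 21 − 10 = 11
Mode ≈ 125 + (12/(12+11)) × 25 = 125 + 13.0435 = 138.0435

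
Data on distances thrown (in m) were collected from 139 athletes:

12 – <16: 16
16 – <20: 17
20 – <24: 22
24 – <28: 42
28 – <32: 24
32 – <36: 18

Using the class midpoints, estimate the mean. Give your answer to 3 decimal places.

Midpoints: 14, 18, 22, 26, 30, 34
Σfm = 16×14 + 17×18 + 22×22 + 42×26 + 24×30 + 18×34 = 3438
n = Σf = 139
Mean = 3438 / 139 = 24.7338

24.734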